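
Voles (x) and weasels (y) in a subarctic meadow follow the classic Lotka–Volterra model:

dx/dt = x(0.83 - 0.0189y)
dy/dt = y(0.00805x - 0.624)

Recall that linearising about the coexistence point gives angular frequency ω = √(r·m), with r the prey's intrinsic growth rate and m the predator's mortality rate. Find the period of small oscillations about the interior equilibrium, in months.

Here r = 0.83 and m = 0.624, so r·m = 0.518.
ω = √0.518 = 0.72 per month, hence T = 2π/ω ≈ 8.73 months.

T ≈ 8.73 months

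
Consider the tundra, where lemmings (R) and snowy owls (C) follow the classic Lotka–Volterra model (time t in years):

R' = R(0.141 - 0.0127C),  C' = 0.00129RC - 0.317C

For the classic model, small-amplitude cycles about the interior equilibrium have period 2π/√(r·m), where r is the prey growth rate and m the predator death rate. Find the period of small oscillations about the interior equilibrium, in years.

T ≈ 29.7 years

Here r = 0.141 and m = 0.317, so r·m = 0.0447.
ω = √0.0447 = 0.211 per year, hence T = 2π/ω ≈ 29.7 years.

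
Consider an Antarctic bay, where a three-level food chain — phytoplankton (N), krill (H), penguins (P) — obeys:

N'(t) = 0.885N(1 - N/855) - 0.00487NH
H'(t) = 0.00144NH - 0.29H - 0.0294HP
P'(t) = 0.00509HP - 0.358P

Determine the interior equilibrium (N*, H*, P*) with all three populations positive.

From dP/dt = 0: 0.00509H* = 0.358, so H* = 70.3.
From dN/dt = 0: 0.885(1 - N*/855) = 0.00487·70.3, giving N* = 855·(1 - 0.387) = 524.
From dH/dt = 0: 0.00144·524 - 0.29 = 0.0294P*, so P* = 0.465/0.0294 = 15.8.

N* ≈ 524, H* ≈ 70.3, P* ≈ 15.8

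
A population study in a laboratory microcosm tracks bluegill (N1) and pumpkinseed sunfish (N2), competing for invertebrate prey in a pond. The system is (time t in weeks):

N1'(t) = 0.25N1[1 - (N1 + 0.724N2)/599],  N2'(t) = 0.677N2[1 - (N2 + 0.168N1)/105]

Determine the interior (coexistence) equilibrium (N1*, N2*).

Setting both brackets to zero gives the nullclines N1 + 0.724N2 = 599 and 0.168N1 + N2 = 105.
Substituting N2 = 105 - 0.168N1 into the first: N1(1 - 0.724·0.168) = 599 - 0.724·105.
So N1* = 523/0.878 = 595, and then N2* = 105 - 0.168·595 = 4.97.

N1* ≈ 595, N2* ≈ 4.97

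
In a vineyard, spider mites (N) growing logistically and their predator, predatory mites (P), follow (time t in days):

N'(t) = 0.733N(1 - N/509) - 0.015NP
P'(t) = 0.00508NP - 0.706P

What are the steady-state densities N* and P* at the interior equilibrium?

N* ≈ 139, P* ≈ 35.5

From dP/dt = 0 with P > 0: 0.00508N* = 0.706, so N* = 139.
Substitute into dN/dt = 0: 0.733(1 - 139/509) = 0.015P*.
The bracket is 0.727, giving P* = 0.533/0.015 = 35.5.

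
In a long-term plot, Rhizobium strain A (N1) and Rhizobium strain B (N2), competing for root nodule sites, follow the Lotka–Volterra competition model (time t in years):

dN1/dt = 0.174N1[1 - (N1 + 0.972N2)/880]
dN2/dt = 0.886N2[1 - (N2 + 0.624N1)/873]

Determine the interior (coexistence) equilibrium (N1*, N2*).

Setting both brackets to zero gives the nullclines N1 + 0.972N2 = 880 and 0.624N1 + N2 = 873.
Substituting N2 = 873 - 0.624N1 into the first: N1(1 - 0.972·0.624) = 880 - 0.972·873.
So N1* = 31.4/0.393 = 79.9, and then N2* = 873 - 0.624·79.9 = 823.

N1* ≈ 79.9, N2* ≈ 823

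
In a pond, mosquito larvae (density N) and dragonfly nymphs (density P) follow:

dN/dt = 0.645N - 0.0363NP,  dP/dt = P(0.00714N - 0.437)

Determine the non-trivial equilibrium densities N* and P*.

Set dP/dt = 0 with P > 0: 0.00714N - 0.437 = 0, so N* = 0.437/0.00714 = 61.2.
Set dN/dt = 0 with N > 0: 0.645 - 0.0363P = 0, so P* = 0.645/0.0363 = 17.8.

N* ≈ 61.2, P* ≈ 17.8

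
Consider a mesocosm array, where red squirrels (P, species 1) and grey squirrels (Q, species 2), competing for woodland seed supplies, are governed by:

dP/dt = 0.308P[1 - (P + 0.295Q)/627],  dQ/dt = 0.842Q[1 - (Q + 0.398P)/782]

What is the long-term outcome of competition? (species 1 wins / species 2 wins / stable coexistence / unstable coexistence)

Compare the nullcline intercepts: K1/α12 = 627/0.295 = 2130 > K2 = 782; K2/α21 = 782/0.398 = 1960 > K1 = 627.
Since both inequalities hold, each species can invade when rare, so the interior equilibrium is stable.

stable coexistence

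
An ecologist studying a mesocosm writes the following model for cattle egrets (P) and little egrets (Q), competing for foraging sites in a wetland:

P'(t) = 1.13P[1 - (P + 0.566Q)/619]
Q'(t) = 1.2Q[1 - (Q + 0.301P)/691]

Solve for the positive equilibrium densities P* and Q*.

Setting both brackets to zero gives the nullclines P + 0.566Q = 619 and 0.301P + Q = 691.
Substituting Q = 691 - 0.301P into the first: P(1 - 0.566·0.301) = 619 - 0.566·691.
So P* = 228/0.83 = 275, and then Q* = 691 - 0.301·275 = 608.

P* ≈ 275, Q* ≈ 608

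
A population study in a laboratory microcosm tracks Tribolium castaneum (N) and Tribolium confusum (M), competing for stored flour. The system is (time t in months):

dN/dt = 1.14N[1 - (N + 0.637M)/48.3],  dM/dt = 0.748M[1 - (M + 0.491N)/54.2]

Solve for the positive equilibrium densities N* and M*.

Setting both brackets to zero gives the nullclines N + 0.637M = 48.3 and 0.491N + M = 54.2.
Substituting M = 54.2 - 0.491N into the first: N(1 - 0.637·0.491) = 48.3 - 0.637·54.2.
So N* = 13.8/0.687 = 20, and then M* = 54.2 - 0.491·20 = 44.4.

N* ≈ 20, M* ≈ 44.4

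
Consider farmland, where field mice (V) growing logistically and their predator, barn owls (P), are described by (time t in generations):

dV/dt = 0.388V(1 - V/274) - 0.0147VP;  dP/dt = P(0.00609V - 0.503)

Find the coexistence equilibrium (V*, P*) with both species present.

V* ≈ 82.6, P* ≈ 18.4

From dP/dt = 0 with P > 0: 0.00609V* = 0.503, so V* = 82.6.
Substitute into dV/dt = 0: 0.388(1 - 82.6/274) = 0.0147P*.
The bracket is 0.699, giving P* = 0.271/0.0147 = 18.4.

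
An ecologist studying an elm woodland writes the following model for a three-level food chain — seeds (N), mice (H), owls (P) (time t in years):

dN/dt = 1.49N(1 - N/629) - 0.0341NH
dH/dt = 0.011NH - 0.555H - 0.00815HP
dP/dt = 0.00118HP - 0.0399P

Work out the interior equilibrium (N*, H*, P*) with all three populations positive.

N* ≈ 142, H* ≈ 33.8, P* ≈ 124

From dP/dt = 0: 0.00118H* = 0.0399, so H* = 33.8.
From dN/dt = 0: 1.49(1 - N*/629) = 0.0341·33.8, giving N* = 629·(1 - 0.774) = 142.
From dH/dt = 0: 0.011·142 - 0.555 = 0.00815P*, so P* = 1.01/0.00815 = 124.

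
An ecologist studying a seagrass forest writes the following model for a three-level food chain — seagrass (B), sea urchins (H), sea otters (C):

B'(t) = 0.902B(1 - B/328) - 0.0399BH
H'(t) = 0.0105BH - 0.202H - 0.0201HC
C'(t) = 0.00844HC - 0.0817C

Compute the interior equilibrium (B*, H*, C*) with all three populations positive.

From dC/dt = 0: 0.00844H* = 0.0817, so H* = 9.68.
From dB/dt = 0: 0.902(1 - B*/328) = 0.0399·9.68, giving B* = 328·(1 - 0.428) = 188.
From dH/dt = 0: 0.0105·188 - 0.202 = 0.0201C*, so C* = 1.77/0.0201 = 87.9.

B* ≈ 188, H* ≈ 9.68, C* ≈ 87.9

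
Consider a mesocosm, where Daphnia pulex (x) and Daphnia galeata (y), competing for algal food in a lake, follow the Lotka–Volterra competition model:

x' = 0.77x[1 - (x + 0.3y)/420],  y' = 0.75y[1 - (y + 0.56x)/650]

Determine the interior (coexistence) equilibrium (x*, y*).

Setting both brackets to zero gives the nullclines x + 0.3y = 420 and 0.56x + y = 650.
Substituting y = 650 - 0.56x into the first: x(1 - 0.3·0.56) = 420 - 0.3·650.
So x* = 225/0.832 = 270, and then y* = 650 - 0.56·270 = 499.

x* ≈ 270, y* ≈ 499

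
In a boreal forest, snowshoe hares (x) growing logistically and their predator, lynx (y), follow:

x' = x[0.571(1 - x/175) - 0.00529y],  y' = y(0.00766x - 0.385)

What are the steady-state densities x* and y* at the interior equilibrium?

From dy/dt = 0 with y > 0: 0.00766x* = 0.385, so x* = 50.3.
Substitute into dx/dt = 0: 0.571(1 - 50.3/175) = 0.00529y*.
The bracket is 0.713, giving y* = 0.407/0.00529 = 76.9.

x* ≈ 50.3, y* ≈ 76.9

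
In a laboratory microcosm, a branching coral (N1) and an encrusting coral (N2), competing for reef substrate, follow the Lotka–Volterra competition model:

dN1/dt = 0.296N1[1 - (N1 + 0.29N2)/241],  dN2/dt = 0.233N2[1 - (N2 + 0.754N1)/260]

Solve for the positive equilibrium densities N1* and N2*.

Setting both brackets to zero gives the nullclines N1 + 0.29N2 = 241 and 0.754N1 + N2 = 260.
Substituting N2 = 260 - 0.754N1 into the first: N1(1 - 0.29·0.754) = 241 - 0.29·260.
So N1* = 166/0.781 = 212, and then N2* = 260 - 0.754·212 = 100.

N1* ≈ 212, N2* ≈ 100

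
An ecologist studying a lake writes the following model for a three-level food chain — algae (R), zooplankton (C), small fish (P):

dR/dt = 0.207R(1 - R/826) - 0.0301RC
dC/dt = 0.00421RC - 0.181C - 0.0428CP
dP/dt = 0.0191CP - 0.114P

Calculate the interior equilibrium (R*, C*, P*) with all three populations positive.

From dP/dt = 0: 0.0191C* = 0.114, so C* = 5.97.
From dR/dt = 0: 0.207(1 - R*/826) = 0.0301·5.97, giving R* = 826·(1 - 0.868) = 109.
From dC/dt = 0: 0.00421·109 - 0.181 = 0.0428P*, so P* = 0.278/0.0428 = 6.5.

R* ≈ 109, C* ≈ 5.97, P* ≈ 6.5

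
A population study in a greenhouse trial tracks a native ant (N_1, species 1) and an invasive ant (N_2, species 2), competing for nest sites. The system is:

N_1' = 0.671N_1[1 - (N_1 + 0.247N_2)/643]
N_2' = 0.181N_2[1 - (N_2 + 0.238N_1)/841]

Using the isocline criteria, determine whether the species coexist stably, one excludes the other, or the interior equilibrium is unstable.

stable coexistence

Compare the nullcline intercepts: K1/α12 = 643/0.247 = 2600 > K2 = 841; K2/α21 = 841/0.238 = 3530 > K1 = 643.
Since both inequalities hold, each species can invade when rare, so the interior equilibrium is stable.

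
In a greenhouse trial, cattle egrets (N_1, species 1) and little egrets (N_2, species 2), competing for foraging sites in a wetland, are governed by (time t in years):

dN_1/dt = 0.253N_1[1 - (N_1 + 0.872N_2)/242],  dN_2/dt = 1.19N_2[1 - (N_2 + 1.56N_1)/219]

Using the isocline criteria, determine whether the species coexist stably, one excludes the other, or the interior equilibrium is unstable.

species 1 excludes species 2

Compare the nullcline intercepts: K1/α12 = 242/0.872 = 278 > K2 = 219; K2/α21 = 219/1.56 = 140 < K1 = 242.
Since the inequalities point opposite ways, species 1 can invade but species 2 cannot.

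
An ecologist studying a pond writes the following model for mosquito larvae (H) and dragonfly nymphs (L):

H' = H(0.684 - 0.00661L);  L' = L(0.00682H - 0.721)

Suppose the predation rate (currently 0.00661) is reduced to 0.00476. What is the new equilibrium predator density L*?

L* ≈ 144

At the interior fixed point, setting dH/dt = 0 with H > 0 fixes L* = (prey growth rate)/(HL coefficient) — independent of the other coefficients.
With the change, L* = 0.684/0.00476 = 144; it rises from 103.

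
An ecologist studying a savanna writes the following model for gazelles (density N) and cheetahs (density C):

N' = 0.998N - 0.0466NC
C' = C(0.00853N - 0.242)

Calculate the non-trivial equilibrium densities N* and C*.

N* ≈ 28.4, C* ≈ 21.4

Set dC/dt = 0 with C > 0: 0.00853N - 0.242 = 0, so N* = 0.242/0.00853 = 28.4.
Set dN/dt = 0 with N > 0: 0.998 - 0.0466C = 0, so C* = 0.998/0.0466 = 21.4.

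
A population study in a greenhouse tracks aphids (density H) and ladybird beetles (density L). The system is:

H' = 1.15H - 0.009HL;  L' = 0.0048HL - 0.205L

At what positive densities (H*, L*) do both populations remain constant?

Set dL/dt = 0 with L > 0: 0.0048H - 0.205 = 0, so H* = 0.205/0.0048 = 42.7.
Set dH/dt = 0 with H > 0: 1.15 - 0.009L = 0, so L* = 1.15/0.009 = 128.

H* ≈ 42.7, L* ≈ 128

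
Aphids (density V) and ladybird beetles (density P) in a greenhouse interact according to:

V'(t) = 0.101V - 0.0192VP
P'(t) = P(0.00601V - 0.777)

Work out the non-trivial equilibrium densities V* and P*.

V* ≈ 129, P* ≈ 5.26

Set dP/dt = 0 with P > 0: 0.00601V - 0.777 = 0, so V* = 0.777/0.00601 = 129.
Set dV/dt = 0 with V > 0: 0.101 - 0.0192P = 0, so P* = 0.101/0.0192 = 5.26.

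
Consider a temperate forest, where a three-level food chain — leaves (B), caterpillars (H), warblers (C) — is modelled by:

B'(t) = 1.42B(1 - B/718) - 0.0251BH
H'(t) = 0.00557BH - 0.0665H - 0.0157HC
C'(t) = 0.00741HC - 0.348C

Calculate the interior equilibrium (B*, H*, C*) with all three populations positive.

B* ≈ 122, H* ≈ 47, C* ≈ 39

From dC/dt = 0: 0.00741H* = 0.348, so H* = 47.
From dB/dt = 0: 1.42(1 - B*/718) = 0.0251·47, giving B* = 718·(1 - 0.83) = 122.
From dH/dt = 0: 0.00557·122 - 0.0665 = 0.0157C*, so C* = 0.613/0.0157 = 39.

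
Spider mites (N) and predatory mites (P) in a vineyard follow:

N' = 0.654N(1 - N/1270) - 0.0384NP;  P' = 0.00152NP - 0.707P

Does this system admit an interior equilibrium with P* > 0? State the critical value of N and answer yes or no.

The predator equation gives dP/dt > 0 only when N > 0.707/0.00152 = 465.
Without the predator, N → K = 1270. Since 1270 > 465, the predator can invade and persist.

Threshold N = 465; K > 465, so yes, the predator persists.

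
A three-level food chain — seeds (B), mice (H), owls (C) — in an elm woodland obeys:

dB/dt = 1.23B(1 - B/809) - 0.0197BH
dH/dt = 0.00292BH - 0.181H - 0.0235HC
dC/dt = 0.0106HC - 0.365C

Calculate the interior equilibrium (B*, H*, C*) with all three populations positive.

From dC/dt = 0: 0.0106H* = 0.365, so H* = 34.4.
From dB/dt = 0: 1.23(1 - B*/809) = 0.0197·34.4, giving B* = 809·(1 - 0.552) = 363.
From dH/dt = 0: 0.00292·363 - 0.181 = 0.0235C*, so C* = 0.878/0.0235 = 37.4.

B* ≈ 363, H* ≈ 34.4, C* ≈ 37.4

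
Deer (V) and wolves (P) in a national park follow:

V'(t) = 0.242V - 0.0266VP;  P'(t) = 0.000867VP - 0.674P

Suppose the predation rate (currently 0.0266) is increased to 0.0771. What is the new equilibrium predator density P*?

P* ≈ 3.14

At the interior fixed point, setting dV/dt = 0 with V > 0 fixes P* = (prey growth rate)/(VP coefficient) — independent of the other coefficients.
With the change, P* = 0.242/0.0771 = 3.14; it falls from 9.1.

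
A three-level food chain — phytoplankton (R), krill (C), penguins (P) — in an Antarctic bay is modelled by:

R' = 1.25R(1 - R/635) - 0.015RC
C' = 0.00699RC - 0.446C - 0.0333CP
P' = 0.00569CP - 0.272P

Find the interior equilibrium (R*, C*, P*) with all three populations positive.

R* ≈ 271, C* ≈ 47.8, P* ≈ 43.4

From dP/dt = 0: 0.00569C* = 0.272, so C* = 47.8.
From dR/dt = 0: 1.25(1 - R*/635) = 0.015·47.8, giving R* = 635·(1 - 0.574) = 271.
From dC/dt = 0: 0.00699·271 - 0.446 = 0.0333P*, so P* = 1.45/0.0333 = 43.4.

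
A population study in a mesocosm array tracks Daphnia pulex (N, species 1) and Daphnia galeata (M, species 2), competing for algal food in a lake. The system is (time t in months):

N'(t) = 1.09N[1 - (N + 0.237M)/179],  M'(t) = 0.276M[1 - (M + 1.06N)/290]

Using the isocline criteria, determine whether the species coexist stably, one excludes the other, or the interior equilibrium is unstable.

Compare the nullcline intercepts: K1/α12 = 179/0.237 = 755 > K2 = 290; K2/α21 = 290/1.06 = 274 > K1 = 179.
Since both inequalities hold, each species can invade when rare, so the interior equilibrium is stable.

stable coexistence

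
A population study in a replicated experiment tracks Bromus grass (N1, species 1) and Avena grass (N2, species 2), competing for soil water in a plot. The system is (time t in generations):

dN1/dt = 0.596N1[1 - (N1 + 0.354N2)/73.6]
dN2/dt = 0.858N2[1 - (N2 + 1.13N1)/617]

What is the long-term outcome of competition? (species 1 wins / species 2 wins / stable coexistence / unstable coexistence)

Compare the nullcline intercepts: K1/α12 = 73.6/0.354 = 208 < K2 = 617; K2/α21 = 617/1.13 = 546 > K1 = 73.6.
Since the inequalities point opposite ways, species 2 can invade but species 1 cannot.

species 2 excludes species 1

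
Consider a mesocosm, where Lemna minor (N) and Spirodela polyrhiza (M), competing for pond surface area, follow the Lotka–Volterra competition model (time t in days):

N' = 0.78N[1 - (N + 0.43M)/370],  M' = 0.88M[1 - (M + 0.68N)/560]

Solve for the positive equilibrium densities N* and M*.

Setting both brackets to zero gives the nullclines N + 0.43M = 370 and 0.68N + M = 560.
Substituting M = 560 - 0.68N into the first: N(1 - 0.43·0.68) = 370 - 0.43·560.
So N* = 129/0.708 = 183, and then M* = 560 - 0.68·183 = 436.

N* ≈ 183, M* ≈ 436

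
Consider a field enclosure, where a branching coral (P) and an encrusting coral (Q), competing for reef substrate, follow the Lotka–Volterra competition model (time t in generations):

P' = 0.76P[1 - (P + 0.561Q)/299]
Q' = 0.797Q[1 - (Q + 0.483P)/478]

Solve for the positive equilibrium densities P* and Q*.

Setting both brackets to zero gives the nullclines P + 0.561Q = 299 and 0.483P + Q = 478.
Substituting Q = 478 - 0.483P into the first: P(1 - 0.561·0.483) = 299 - 0.561·478.
So P* = 30.8/0.729 = 42.3, and then Q* = 478 - 0.483·42.3 = 458.

P* ≈ 42.3, Q* ≈ 458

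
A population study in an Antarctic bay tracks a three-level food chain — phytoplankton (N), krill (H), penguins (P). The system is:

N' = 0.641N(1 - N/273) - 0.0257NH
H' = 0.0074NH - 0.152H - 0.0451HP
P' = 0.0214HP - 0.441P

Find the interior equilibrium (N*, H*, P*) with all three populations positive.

N* ≈ 47.4, H* ≈ 20.6, P* ≈ 4.41

From dP/dt = 0: 0.0214H* = 0.441, so H* = 20.6.
From dN/dt = 0: 0.641(1 - N*/273) = 0.0257·20.6, giving N* = 273·(1 - 0.826) = 47.4.
From dH/dt = 0: 0.0074·47.4 - 0.152 = 0.0451P*, so P* = 0.199/0.0451 = 4.41.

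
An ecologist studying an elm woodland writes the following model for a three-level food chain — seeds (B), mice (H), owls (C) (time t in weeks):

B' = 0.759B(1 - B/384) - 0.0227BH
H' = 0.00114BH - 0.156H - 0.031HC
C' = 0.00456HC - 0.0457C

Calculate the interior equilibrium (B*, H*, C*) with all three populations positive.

From dC/dt = 0: 0.00456H* = 0.0457, so H* = 10.
From dB/dt = 0: 0.759(1 - B*/384) = 0.0227·10, giving B* = 384·(1 - 0.3) = 269.
From dH/dt = 0: 0.00114·269 - 0.156 = 0.031C*, so C* = 0.151/0.031 = 4.86.

B* ≈ 269, H* ≈ 10, C* ≈ 4.86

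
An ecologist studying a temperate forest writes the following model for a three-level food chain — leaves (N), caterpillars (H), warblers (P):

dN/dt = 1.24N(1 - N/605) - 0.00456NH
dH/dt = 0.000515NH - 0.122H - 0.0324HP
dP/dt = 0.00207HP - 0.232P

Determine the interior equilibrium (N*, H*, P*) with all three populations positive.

N* ≈ 356, H* ≈ 112, P* ≈ 1.89

From dP/dt = 0: 0.00207H* = 0.232, so H* = 112.
From dN/dt = 0: 1.24(1 - N*/605) = 0.00456·112, giving N* = 605·(1 - 0.412) = 356.
From dH/dt = 0: 0.000515·356 - 0.122 = 0.0324P*, so P* = 0.0612/0.0324 = 1.89.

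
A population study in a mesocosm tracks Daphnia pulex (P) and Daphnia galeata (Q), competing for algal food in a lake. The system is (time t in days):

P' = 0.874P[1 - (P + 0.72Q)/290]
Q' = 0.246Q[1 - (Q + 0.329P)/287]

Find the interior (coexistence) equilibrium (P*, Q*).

Setting both brackets to zero gives the nullclines P + 0.72Q = 290 and 0.329P + Q = 287.
Substituting Q = 287 - 0.329P into the first: P(1 - 0.72·0.329) = 290 - 0.72·287.
So P* = 83.4/0.763 = 109, and then Q* = 287 - 0.329·109 = 251.

P* ≈ 109, Q* ≈ 251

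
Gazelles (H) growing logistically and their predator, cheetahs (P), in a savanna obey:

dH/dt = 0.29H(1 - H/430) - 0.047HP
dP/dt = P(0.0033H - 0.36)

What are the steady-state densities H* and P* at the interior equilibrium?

From dP/dt = 0 with P > 0: 0.0033H* = 0.36, so H* = 109.
Substitute into dH/dt = 0: 0.29(1 - 109/430) = 0.047P*.
The bracket is 0.746, giving P* = 0.216/0.047 = 4.6.

H* ≈ 109, P* ≈ 4.6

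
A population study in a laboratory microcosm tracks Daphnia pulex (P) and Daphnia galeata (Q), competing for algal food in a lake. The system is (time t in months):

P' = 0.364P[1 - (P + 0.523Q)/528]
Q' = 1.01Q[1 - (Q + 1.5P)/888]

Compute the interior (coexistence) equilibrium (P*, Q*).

P* ≈ 295, Q* ≈ 445

Setting both brackets to zero gives the nullclines P + 0.523Q = 528 and 1.5P + Q = 888.
Substituting Q = 888 - 1.5P into the first: P(1 - 0.523·1.5) = 528 - 0.523·888.
So P* = 63.6/0.216 = 295, and then Q* = 888 - 1.5·295 = 445.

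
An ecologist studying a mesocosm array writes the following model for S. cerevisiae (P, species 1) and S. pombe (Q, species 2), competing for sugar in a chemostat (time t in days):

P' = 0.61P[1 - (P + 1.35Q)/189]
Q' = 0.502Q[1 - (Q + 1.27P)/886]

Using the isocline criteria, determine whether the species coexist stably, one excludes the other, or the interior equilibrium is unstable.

species 2 excludes species 1

Compare the nullcline intercepts: K1/α12 = 189/1.35 = 140 < K2 = 886; K2/α21 = 886/1.27 = 698 > K1 = 189.
Since the inequalities point opposite ways, species 2 can invade but species 1 cannot.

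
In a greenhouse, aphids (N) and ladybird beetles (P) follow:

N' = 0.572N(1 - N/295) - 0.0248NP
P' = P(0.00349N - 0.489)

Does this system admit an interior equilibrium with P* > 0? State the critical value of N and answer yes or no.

Threshold N = 140; K > 140, so yes, the predator persists.

The predator equation gives dP/dt > 0 only when N > 0.489/0.00349 = 140.
Without the predator, N → K = 295. Since 295 > 140, the predator can invade and persist.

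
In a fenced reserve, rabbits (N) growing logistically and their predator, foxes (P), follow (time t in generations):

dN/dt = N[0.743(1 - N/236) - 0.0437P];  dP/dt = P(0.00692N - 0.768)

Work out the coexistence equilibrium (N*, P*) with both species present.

N* ≈ 111, P* ≈ 9.01

From dP/dt = 0 with P > 0: 0.00692N* = 0.768, so N* = 111.
Substitute into dN/dt = 0: 0.743(1 - 111/236) = 0.0437P*.
The bracket is 0.53, giving P* = 0.394/0.0437 = 9.01.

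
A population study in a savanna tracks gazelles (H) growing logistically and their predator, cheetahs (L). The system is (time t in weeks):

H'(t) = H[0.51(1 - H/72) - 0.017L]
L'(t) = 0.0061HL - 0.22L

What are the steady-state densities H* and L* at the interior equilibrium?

From dL/dt = 0 with L > 0: 0.0061H* = 0.22, so H* = 36.1.
Substitute into dH/dt = 0: 0.51(1 - 36.1/72) = 0.017L*.
The bracket is 0.499, giving L* = 0.255/0.017 = 15.

H* ≈ 36.1, L* ≈ 15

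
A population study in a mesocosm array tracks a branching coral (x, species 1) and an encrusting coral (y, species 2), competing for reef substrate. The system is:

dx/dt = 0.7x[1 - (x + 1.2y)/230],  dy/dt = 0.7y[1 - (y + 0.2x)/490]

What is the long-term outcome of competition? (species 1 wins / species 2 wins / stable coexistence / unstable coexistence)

Compare the nullcline intercepts: K1/α12 = 230/1.2 = 192 < K2 = 490; K2/α21 = 490/0.2 = 2450 > K1 = 230.
Since the inequalities point opposite ways, species 2 can invade but species 1 cannot.

species 2 excludes species 1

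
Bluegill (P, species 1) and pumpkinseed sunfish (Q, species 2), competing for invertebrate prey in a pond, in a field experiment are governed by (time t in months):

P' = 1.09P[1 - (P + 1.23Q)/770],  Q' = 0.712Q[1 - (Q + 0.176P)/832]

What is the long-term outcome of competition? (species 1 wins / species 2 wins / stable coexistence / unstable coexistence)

species 2 excludes species 1

Compare the nullcline intercepts: K1/α12 = 770/1.23 = 626 < K2 = 832; K2/α21 = 832/0.176 = 4730 > K1 = 770.
Since the inequalities point opposite ways, species 2 can invade but species 1 cannot.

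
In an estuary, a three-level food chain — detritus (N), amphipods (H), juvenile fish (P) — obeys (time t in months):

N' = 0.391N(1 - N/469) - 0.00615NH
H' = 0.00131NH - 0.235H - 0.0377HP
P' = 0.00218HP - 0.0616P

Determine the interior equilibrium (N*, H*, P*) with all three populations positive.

N* ≈ 261, H* ≈ 28.3, P* ≈ 2.82

From dP/dt = 0: 0.00218H* = 0.0616, so H* = 28.3.
From dN/dt = 0: 0.391(1 - N*/469) = 0.00615·28.3, giving N* = 469·(1 - 0.444) = 261.
From dH/dt = 0: 0.00131·261 - 0.235 = 0.0377P*, so P* = 0.106/0.0377 = 2.82.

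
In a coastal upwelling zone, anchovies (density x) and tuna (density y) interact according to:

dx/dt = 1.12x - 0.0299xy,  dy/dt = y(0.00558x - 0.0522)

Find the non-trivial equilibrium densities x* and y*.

x* ≈ 9.35, y* ≈ 37.5

Set dy/dt = 0 with y > 0: 0.00558x - 0.0522 = 0, so x* = 0.0522/0.00558 = 9.35.
Set dx/dt = 0 with x > 0: 1.12 - 0.0299y = 0, so y* = 1.12/0.0299 = 37.5.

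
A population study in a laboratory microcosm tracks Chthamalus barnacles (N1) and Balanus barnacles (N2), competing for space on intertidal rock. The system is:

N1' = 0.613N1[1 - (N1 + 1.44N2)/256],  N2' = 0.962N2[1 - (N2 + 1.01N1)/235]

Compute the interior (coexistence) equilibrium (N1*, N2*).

Setting both brackets to zero gives the nullclines N1 + 1.44N2 = 256 and 1.01N1 + N2 = 235.
Substituting N2 = 235 - 1.01N1 into the first: N1(1 - 1.44·1.01) = 256 - 1.44·235.
So N1* = -82.4/-0.454 = 181, and then N2* = 235 - 1.01·181 = 51.8.

N1* ≈ 181, N2* ≈ 51.8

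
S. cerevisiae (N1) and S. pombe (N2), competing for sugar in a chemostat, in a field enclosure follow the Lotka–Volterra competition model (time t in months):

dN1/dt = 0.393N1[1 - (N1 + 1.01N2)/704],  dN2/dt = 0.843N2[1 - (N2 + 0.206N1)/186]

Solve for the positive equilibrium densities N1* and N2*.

N1* ≈ 652, N2* ≈ 51.7

Setting both brackets to zero gives the nullclines N1 + 1.01N2 = 704 and 0.206N1 + N2 = 186.
Substituting N2 = 186 - 0.206N1 into the first: N1(1 - 1.01·0.206) = 704 - 1.01·186.
So N1* = 516/0.792 = 652, and then N2* = 186 - 0.206·652 = 51.7.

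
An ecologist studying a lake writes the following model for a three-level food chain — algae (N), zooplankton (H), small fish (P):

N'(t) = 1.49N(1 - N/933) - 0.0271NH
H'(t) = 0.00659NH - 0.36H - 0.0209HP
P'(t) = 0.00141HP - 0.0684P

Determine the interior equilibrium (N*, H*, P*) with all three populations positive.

From dP/dt = 0: 0.00141H* = 0.0684, so H* = 48.5.
From dN/dt = 0: 1.49(1 - N*/933) = 0.0271·48.5, giving N* = 933·(1 - 0.882) = 110.
From dH/dt = 0: 0.00659·110 - 0.36 = 0.0209P*, so P* = 0.364/0.0209 = 17.4.

N* ≈ 110, H* ≈ 48.5, P* ≈ 17.4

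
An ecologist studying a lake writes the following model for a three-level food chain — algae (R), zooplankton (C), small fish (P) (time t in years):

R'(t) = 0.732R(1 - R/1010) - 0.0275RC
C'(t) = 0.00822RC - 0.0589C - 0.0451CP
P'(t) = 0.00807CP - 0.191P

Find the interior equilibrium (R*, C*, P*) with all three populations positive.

From dP/dt = 0: 0.00807C* = 0.191, so C* = 23.7.
From dR/dt = 0: 0.732(1 - R*/1010) = 0.0275·23.7, giving R* = 1010·(1 - 0.889) = 112.
From dC/dt = 0: 0.00822·112 - 0.0589 = 0.0451P*, so P* = 0.861/0.0451 = 19.1.

R* ≈ 112, C* ≈ 23.7, P* ≈ 19.1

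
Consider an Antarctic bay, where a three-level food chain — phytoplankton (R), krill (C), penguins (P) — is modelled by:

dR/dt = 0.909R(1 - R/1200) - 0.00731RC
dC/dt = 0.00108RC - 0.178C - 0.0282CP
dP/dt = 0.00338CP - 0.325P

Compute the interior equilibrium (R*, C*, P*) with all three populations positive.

From dP/dt = 0: 0.00338C* = 0.325, so C* = 96.2.
From dR/dt = 0: 0.909(1 - R*/1200) = 0.00731·96.2, giving R* = 1200·(1 - 0.773) = 272.
From dC/dt = 0: 0.00108·272 - 0.178 = 0.0282P*, so P* = 0.116/0.0282 = 4.11.

R* ≈ 272, C* ≈ 96.2, P* ≈ 4.11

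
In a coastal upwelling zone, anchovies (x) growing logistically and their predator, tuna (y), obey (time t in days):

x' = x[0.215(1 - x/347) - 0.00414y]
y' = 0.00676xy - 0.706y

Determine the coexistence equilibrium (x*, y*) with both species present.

From dy/dt = 0 with y > 0: 0.00676x* = 0.706, so x* = 104.
Substitute into dx/dt = 0: 0.215(1 - 104/347) = 0.00414y*.
The bracket is 0.699, giving y* = 0.15/0.00414 = 36.3.

x* ≈ 104, y* ≈ 36.3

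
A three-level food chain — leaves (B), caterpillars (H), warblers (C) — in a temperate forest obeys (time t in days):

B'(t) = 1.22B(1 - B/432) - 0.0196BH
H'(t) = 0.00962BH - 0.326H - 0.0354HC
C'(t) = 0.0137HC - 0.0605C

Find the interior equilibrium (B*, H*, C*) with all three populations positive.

B* ≈ 401, H* ≈ 4.42, C* ≈ 99.9

From dC/dt = 0: 0.0137H* = 0.0605, so H* = 4.42.
From dB/dt = 0: 1.22(1 - B*/432) = 0.0196·4.42, giving B* = 432·(1 - 0.0709) = 401.
From dH/dt = 0: 0.00962·401 - 0.326 = 0.0354C*, so C* = 3.53/0.0354 = 99.9.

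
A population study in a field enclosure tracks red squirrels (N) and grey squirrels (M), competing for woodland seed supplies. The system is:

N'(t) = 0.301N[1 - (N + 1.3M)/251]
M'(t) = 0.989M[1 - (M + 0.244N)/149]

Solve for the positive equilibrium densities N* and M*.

Setting both brackets to zero gives the nullclines N + 1.3M = 251 and 0.244N + M = 149.
Substituting M = 149 - 0.244N into the first: N(1 - 1.3·0.244) = 251 - 1.3·149.
So N* = 57.3/0.683 = 83.9, and then M* = 149 - 0.244·83.9 = 129.

N* ≈ 83.9, M* ≈ 129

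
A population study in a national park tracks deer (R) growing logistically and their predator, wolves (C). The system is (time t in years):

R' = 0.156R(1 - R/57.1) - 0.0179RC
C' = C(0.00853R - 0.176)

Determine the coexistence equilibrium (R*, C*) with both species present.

R* ≈ 20.6, C* ≈ 5.57

From dC/dt = 0 with C > 0: 0.00853R* = 0.176, so R* = 20.6.
Substitute into dR/dt = 0: 0.156(1 - 20.6/57.1) = 0.0179C*.
The bracket is 0.639, giving C* = 0.0996/0.0179 = 5.57.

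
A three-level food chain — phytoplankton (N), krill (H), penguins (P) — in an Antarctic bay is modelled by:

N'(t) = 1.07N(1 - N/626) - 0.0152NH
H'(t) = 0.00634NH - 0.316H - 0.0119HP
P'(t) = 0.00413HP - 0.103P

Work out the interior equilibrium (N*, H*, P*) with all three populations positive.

From dP/dt = 0: 0.00413H* = 0.103, so H* = 24.9.
From dN/dt = 0: 1.07(1 - N*/626) = 0.0152·24.9, giving N* = 626·(1 - 0.354) = 404.
From dH/dt = 0: 0.00634·404 - 0.316 = 0.0119P*, so P* = 2.25/0.0119 = 189.

N* ≈ 404, H* ≈ 24.9, P* ≈ 189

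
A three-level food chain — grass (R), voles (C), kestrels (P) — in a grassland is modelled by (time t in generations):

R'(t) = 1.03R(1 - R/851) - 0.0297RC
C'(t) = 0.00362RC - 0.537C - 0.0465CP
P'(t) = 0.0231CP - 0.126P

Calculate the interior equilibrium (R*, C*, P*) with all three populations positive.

R* ≈ 717, C* ≈ 5.45, P* ≈ 44.3

From dP/dt = 0: 0.0231C* = 0.126, so C* = 5.45.
From dR/dt = 0: 1.03(1 - R*/851) = 0.0297·5.45, giving R* = 851·(1 - 0.157) = 717.
From dC/dt = 0: 0.00362·717 - 0.537 = 0.0465P*, so P* = 2.06/0.0465 = 44.3.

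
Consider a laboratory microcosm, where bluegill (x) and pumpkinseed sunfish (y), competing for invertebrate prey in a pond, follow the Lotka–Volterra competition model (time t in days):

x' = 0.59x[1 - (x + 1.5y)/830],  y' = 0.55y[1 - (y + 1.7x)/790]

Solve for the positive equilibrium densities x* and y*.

Setting both brackets to zero gives the nullclines x + 1.5y = 830 and 1.7x + y = 790.
Substituting y = 790 - 1.7x into the first: x(1 - 1.5·1.7) = 830 - 1.5·790.
So x* = -355/-1.55 = 229, and then y* = 790 - 1.7·229 = 401.

x* ≈ 229, y* ≈ 401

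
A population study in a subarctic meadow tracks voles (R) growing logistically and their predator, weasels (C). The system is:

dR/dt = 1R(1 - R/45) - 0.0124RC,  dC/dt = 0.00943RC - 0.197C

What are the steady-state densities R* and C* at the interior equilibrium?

From dC/dt = 0 with C > 0: 0.00943R* = 0.197, so R* = 20.9.
Substitute into dR/dt = 0: 1(1 - 20.9/45) = 0.0124C*.
The bracket is 0.536, giving C* = 0.536/0.0124 = 43.2.

R* ≈ 20.9, C* ≈ 43.2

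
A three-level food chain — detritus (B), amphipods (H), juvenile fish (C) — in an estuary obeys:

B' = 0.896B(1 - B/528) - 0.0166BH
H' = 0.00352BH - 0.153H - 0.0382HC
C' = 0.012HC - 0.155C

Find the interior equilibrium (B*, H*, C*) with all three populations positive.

From dC/dt = 0: 0.012H* = 0.155, so H* = 12.9.
From dB/dt = 0: 0.896(1 - B*/528) = 0.0166·12.9, giving B* = 528·(1 - 0.239) = 402.
From dH/dt = 0: 0.00352·402 - 0.153 = 0.0382C*, so C* = 1.26/0.0382 = 33.

B* ≈ 402, H* ≈ 12.9, C* ≈ 33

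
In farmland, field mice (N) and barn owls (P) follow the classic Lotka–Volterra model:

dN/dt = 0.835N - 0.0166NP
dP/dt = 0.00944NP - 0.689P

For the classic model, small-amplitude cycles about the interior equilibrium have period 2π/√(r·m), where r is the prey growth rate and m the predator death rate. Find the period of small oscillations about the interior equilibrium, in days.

Here r = 0.835 and m = 0.689, so r·m = 0.575.
ω = √0.575 = 0.758 per day, hence T = 2π/ω ≈ 8.28 days.

T ≈ 8.28 days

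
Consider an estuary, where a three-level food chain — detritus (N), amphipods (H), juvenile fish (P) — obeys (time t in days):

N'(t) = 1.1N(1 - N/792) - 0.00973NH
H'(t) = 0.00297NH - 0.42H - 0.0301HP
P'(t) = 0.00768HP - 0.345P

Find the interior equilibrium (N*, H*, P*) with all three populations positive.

From dP/dt = 0: 0.00768H* = 0.345, so H* = 44.9.
From dN/dt = 0: 1.1(1 - N*/792) = 0.00973·44.9, giving N* = 792·(1 - 0.397) = 477.
From dH/dt = 0: 0.00297·477 - 0.42 = 0.0301P*, so P* = 0.998/0.0301 = 33.1.

N* ≈ 477, H* ≈ 44.9, P* ≈ 33.1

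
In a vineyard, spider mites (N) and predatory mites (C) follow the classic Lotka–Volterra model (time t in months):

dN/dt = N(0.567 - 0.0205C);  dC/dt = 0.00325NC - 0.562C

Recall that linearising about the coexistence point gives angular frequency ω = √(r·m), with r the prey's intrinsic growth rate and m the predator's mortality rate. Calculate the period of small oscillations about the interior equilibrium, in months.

T ≈ 11.1 months

Here r = 0.567 and m = 0.562, so r·m = 0.319.
ω = √0.319 = 0.564 per month, hence T = 2π/ω ≈ 11.1 months.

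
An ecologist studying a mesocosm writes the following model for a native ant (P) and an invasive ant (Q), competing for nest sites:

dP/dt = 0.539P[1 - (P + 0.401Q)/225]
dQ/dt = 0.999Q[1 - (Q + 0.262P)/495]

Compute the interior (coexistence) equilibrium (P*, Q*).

P* ≈ 29.6, Q* ≈ 487

Setting both brackets to zero gives the nullclines P + 0.401Q = 225 and 0.262P + Q = 495.
Substituting Q = 495 - 0.262P into the first: P(1 - 0.401·0.262) = 225 - 0.401·495.
So P* = 26.5/0.895 = 29.6, and then Q* = 495 - 0.262·29.6 = 487.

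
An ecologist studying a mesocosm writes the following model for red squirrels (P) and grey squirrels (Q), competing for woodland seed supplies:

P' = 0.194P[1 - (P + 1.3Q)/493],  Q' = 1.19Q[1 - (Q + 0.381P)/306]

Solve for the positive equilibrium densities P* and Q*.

P* ≈ 189, Q* ≈ 234

Setting both brackets to zero gives the nullclines P + 1.3Q = 493 and 0.381P + Q = 306.
Substituting Q = 306 - 0.381P into the first: P(1 - 1.3·0.381) = 493 - 1.3·306.
So P* = 95.2/0.505 = 189, and then Q* = 306 - 0.381·189 = 234.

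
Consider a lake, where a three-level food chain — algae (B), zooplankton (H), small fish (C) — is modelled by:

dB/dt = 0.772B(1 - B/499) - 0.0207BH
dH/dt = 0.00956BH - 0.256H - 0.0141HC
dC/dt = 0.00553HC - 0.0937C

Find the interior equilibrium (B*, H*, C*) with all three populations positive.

B* ≈ 272, H* ≈ 16.9, C* ≈ 166

From dC/dt = 0: 0.00553H* = 0.0937, so H* = 16.9.
From dB/dt = 0: 0.772(1 - B*/499) = 0.0207·16.9, giving B* = 499·(1 - 0.454) = 272.
From dH/dt = 0: 0.00956·272 - 0.256 = 0.0141C*, so C* = 2.35/0.0141 = 166.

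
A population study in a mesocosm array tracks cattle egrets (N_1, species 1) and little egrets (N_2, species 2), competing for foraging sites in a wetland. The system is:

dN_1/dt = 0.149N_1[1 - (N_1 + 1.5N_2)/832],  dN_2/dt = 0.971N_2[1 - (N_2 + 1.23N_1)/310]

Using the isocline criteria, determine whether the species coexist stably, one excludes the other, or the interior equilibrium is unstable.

Compare the nullcline intercepts: K1/α12 = 832/1.5 = 555 > K2 = 310; K2/α21 = 310/1.23 = 252 < K1 = 832.
Since the inequalities point opposite ways, species 1 can invade but species 2 cannot.

species 1 excludes species 2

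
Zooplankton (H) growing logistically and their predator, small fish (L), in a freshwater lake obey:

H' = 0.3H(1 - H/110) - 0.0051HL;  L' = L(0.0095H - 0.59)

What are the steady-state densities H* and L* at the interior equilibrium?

From dL/dt = 0 with L > 0: 0.0095H* = 0.59, so H* = 62.1.
Substitute into dH/dt = 0: 0.3(1 - 62.1/110) = 0.0051L*.
The bracket is 0.435, giving L* = 0.131/0.0051 = 25.6.

H* ≈ 62.1, L* ≈ 25.6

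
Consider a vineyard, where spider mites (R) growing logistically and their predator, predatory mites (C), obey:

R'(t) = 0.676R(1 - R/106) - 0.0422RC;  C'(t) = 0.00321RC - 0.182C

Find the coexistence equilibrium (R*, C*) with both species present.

R* ≈ 56.7, C* ≈ 7.45

From dC/dt = 0 with C > 0: 0.00321R* = 0.182, so R* = 56.7.
Substitute into dR/dt = 0: 0.676(1 - 56.7/106) = 0.0422C*.
The bracket is 0.465, giving C* = 0.314/0.0422 = 7.45.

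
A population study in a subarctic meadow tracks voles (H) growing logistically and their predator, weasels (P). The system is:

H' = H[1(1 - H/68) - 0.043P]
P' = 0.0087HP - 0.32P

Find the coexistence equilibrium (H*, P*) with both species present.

H* ≈ 36.8, P* ≈ 10.7

From dP/dt = 0 with P > 0: 0.0087H* = 0.32, so H* = 36.8.
Substitute into dH/dt = 0: 1(1 - 36.8/68) = 0.043P*.
The bracket is 0.459, giving P* = 0.459/0.043 = 10.7.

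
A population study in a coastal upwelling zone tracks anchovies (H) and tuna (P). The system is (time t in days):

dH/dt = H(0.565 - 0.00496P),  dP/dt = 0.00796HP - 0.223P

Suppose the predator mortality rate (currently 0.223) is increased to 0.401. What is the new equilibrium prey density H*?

H* ≈ 50.4

At the interior fixed point, setting dP/dt = 0 with P > 0 fixes H* = (predator death rate)/(HP coefficient) — independent of the other coefficients.
With the change, H* = 0.401/0.00796 = 50.4; it rises from 28.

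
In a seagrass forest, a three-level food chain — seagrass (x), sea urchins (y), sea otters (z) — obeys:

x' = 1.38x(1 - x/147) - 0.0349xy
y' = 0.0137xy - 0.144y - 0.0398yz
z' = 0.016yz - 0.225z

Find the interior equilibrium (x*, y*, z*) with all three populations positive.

x* ≈ 94.7, y* ≈ 14.1, z* ≈ 29

From dz/dt = 0: 0.016y* = 0.225, so y* = 14.1.
From dx/dt = 0: 1.38(1 - x*/147) = 0.0349·14.1, giving x* = 147·(1 - 0.356) = 94.7.
From dy/dt = 0: 0.0137·94.7 - 0.144 = 0.0398z*, so z* = 1.15/0.0398 = 29.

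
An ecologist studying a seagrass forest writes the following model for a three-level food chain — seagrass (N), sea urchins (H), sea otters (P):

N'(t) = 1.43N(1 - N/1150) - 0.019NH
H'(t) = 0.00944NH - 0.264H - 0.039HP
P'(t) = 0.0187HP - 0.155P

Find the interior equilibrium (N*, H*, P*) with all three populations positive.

From dP/dt = 0: 0.0187H* = 0.155, so H* = 8.29.
From dN/dt = 0: 1.43(1 - N*/1150) = 0.019·8.29, giving N* = 1150·(1 - 0.11) = 1020.
From dH/dt = 0: 0.00944·1020 - 0.264 = 0.039P*, so P* = 9.4/0.039 = 241.

N* ≈ 1020, H* ≈ 8.29, P* ≈ 241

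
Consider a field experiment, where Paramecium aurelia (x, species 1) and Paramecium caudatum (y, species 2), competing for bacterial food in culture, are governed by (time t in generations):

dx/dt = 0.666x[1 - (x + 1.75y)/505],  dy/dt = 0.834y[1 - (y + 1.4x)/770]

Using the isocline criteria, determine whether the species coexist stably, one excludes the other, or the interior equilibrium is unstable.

species 2 excludes species 1

Compare the nullcline intercepts: K1/α12 = 505/1.75 = 289 < K2 = 770; K2/α21 = 770/1.4 = 550 > K1 = 505.
Since the inequalities point opposite ways, species 2 can invade but species 1 cannot.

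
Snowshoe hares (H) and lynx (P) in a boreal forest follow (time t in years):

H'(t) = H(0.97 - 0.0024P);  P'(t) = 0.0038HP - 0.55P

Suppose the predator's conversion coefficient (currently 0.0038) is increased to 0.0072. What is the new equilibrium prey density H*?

At the interior fixed point, setting dP/dt = 0 with P > 0 fixes H* = (predator death rate)/(HP coefficient) — independent of the other coefficients.
With the change, H* = 0.55/0.0072 = 76.4; it falls from 145.

H* ≈ 76.4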